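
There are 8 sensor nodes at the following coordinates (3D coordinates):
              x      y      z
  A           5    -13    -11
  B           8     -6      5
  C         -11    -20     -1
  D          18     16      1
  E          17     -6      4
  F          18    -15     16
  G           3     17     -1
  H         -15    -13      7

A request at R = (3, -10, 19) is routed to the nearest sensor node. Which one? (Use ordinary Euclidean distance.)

Since √ is increasing, it suffices to compare squared distances:
|RA|² = 4 + 9 + 900 = 913
|RB|² = 25 + 16 + 196 = 237
|RC|² = 196 + 100 + 400 = 696
|RD|² = 225 + 676 + 324 = 1225
|RE|² = 196 + 16 + 225 = 437
|RF|² = 225 + 25 + 9 = 259
|RG|² = 0 + 729 + 400 = 1129
|RH|² = 324 + 9 + 144 = 477
Minimum is at B.

B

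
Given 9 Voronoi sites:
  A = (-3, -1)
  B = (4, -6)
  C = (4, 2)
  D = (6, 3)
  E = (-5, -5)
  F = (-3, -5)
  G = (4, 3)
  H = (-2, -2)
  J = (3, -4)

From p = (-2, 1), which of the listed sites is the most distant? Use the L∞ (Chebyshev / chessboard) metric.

d(p,A) = max(1, 2) = 2
d(p,B) = max(6, 7) = 7
d(p,C) = max(6, 1) = 6
d(p,D) = max(8, 2) = 8
d(p,E) = max(3, 6) = 6
d(p,F) = max(1, 6) = 6
d(p,G) = max(6, 2) = 6
d(p,H) = max(0, 3) = 3
d(p,J) = max(5, 5) = 5
The largest is to D.

D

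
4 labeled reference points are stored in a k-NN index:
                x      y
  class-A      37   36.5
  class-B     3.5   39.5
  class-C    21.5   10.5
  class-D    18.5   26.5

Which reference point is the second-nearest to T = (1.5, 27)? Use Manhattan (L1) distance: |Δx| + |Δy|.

d(T, class-A) = |1.5−37| + |27−36.5| = 35.5 + 9.5 = 45
d(T, class-B) = |1.5−3.5| + |27−39.5| = 2 + 12.5 = 14.5
d(T, class-C) = |1.5−21.5| + |27−10.5| = 20 + 16.5 = 36.5
d(T, class-D) = |1.5−18.5| + |27−26.5| = 17 + 0.5 = 17.5
Sorted ascending: class-B, class-D, class-C, … — the second-nearest is class-D.

class-D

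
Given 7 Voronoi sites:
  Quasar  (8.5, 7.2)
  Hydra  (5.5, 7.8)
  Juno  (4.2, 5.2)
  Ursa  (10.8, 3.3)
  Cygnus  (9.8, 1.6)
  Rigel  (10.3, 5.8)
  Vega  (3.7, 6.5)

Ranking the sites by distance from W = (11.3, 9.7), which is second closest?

Rigel

Since √ is increasing, it suffices to compare squared distances:
d²(W, Quasar) = 7.84 + 6.25 = 14.09
d²(W, Hydra) = 33.64 + 3.61 = 37.25
d²(W, Juno) = 50.41 + 20.25 = 70.66
d²(W, Ursa) = 0.25 + 40.96 = 41.21
d²(W, Cygnus) = 2.25 + 65.61 = 67.86
d²(W, Rigel) = 1 + 15.21 = 16.21
d²(W, Vega) = 57.76 + 10.24 = 68
Sorted ascending: Quasar, Rigel, Hydra, … — the second-nearest is Rigel.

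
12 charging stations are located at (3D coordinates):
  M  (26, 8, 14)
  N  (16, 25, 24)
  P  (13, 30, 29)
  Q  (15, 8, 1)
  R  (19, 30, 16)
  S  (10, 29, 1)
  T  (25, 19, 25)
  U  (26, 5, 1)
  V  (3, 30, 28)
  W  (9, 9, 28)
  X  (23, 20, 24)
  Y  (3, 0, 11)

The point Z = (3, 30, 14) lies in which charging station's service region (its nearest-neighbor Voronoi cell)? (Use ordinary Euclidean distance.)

V

Compare squared distances (the ordering matches that of the actual distances):
|ZM|² = (3−26)² + (30−8)² + (14−14)² = 529 + 484 + 0 = 1013
|ZN|² = (3−16)² + (30−25)² + (14−24)² = 169 + 25 + 100 = 294
|ZP|² = (3−13)² + (30−30)² + (14−29)² = 100 + 0 + 225 = 325
|ZQ|² = (3−15)² + (30−8)² + (14−1)² = 144 + 484 + 169 = 797
|ZR|² = (3−19)² + (30−30)² + (14−16)² = 256 + 0 + 4 = 260
|ZS|² = (3−10)² + (30−29)² + (14−1)² = 49 + 1 + 169 = 219
|ZT|² = (3−25)² + (30−19)² + (14−25)² = 484 + 121 + 121 = 726
|ZU|² = (3−26)² + (30−5)² + (14−1)² = 529 + 625 + 169 = 1323
|ZV|² = (3−3)² + (30−30)² + (14−28)² = 0 + 0 + 196 = 196
|ZW|² = (3−9)² + (30−9)² + (14−28)² = 36 + 441 + 196 = 673
|ZX|² = (3−23)² + (30−20)² + (14−24)² = 400 + 100 + 100 = 600
|ZY|² = (3−3)² + (30−0)² + (14−11)² = 0 + 900 + 9 = 909
V is nearest.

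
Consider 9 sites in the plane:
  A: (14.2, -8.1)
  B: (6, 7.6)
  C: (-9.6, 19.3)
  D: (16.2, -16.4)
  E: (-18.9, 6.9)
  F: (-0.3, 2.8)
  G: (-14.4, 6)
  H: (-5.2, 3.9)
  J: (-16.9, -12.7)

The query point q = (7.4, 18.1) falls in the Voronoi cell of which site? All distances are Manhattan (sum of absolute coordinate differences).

B

d(q,A) = |7.4−14.2| + |18.1−(-8.1)| = 6.8 + 26.2 = 33
d(q,B) = |7.4−6| + |18.1−7.6| = 1.4 + 10.5 = 11.9
d(q,C) = |7.4−(-9.6)| + |18.1−19.3| = 17 + 1.2 = 18.2
d(q,D) = |7.4−16.2| + |18.1−(-16.4)| = 8.8 + 34.5 = 43.3
d(q,E) = |7.4−(-18.9)| + |18.1−6.9| = 26.3 + 11.2 = 37.5
d(q,F) = |7.4−(-0.3)| + |18.1−2.8| = 7.7 + 15.3 = 23
d(q,G) = |7.4−(-14.4)| + |18.1−6| = 21.8 + 12.1 = 33.9
d(q,H) = |7.4−(-5.2)| + |18.1−3.9| = 12.6 + 14.2 = 26.8
d(q,J) = |7.4−(-16.9)| + |18.1−(-12.7)| = 24.3 + 30.8 = 55.1
The smallest is to B, so q lies in the Voronoi region of B.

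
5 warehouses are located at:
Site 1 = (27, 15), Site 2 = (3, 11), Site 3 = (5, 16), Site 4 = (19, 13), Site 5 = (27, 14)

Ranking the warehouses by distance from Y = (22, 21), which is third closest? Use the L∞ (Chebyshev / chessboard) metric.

d(Y, Site 1) = max(5, 6) = 6
d(Y, Site 2) = max(19, 10) = 19
d(Y, Site 3) = max(17, 5) = 17
d(Y, Site 4) = max(3, 8) = 8
d(Y, Site 5) = max(5, 7) = 7
Sorted ascending: Site 1, Site 5, Site 4, Site 3, … — the third-nearest is Site 4.

Site 4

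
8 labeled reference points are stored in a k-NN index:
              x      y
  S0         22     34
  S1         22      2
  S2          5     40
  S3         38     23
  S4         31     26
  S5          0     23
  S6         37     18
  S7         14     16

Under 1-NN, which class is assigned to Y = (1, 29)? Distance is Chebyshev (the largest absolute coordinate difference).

d(Y,S0) = max(21, 5) = 21
d(Y,S1) = max(21, 27) = 27
d(Y,S2) = max(4, 11) = 11
d(Y,S3) = max(37, 6) = 37
d(Y,S4) = max(30, 3) = 30
d(Y,S5) = max(1, 6) = 6
d(Y,S6) = max(36, 11) = 36
d(Y,S7) = max(13, 13) = 13
S5 is nearest.

S5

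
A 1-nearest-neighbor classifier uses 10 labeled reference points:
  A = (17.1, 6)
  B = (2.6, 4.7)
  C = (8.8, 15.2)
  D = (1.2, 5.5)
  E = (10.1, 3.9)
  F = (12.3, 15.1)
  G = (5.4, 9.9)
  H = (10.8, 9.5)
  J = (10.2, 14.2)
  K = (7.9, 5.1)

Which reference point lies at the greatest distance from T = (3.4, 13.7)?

A

Compare squared distances (the ordering matches that of the actual distances):
|TA|² = 187.69 + 59.29 = 246.98
|TB|² = 0.64 + 81 = 81.64
|TC|² = 29.16 + 2.25 = 31.41
|TD|² = 4.84 + 67.24 = 72.08
|TE|² = 44.89 + 96.04 = 140.93
|TF|² = 79.21 + 1.96 = 81.17
|TG|² = 4 + 14.44 = 18.44
|TH|² = 54.76 + 17.64 = 72.4
|TJ|² = 46.24 + 0.25 = 46.49
|TK|² = 20.25 + 73.96 = 94.21
The largest is to A.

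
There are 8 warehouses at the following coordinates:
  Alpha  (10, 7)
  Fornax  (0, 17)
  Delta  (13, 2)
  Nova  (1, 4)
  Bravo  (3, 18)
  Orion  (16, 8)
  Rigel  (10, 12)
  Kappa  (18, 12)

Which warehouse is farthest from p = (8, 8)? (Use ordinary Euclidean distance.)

Since √ is increasing, it suffices to compare squared distances:
d²(p, Alpha) = (8−10)² + (8−7)² = 4 + 1 = 5
d²(p, Fornax) = (8−0)² + (8−17)² = 64 + 81 = 145
d²(p, Delta) = (8−13)² + (8−2)² = 25 + 36 = 61
d²(p, Nova) = (8−1)² + (8−4)² = 49 + 16 = 65
d²(p, Bravo) = (8−3)² + (8−18)² = 25 + 100 = 125
d²(p, Orion) = (8−16)² + (8−8)² = 64 + 0 = 64
d²(p, Rigel) = (8−10)² + (8−12)² = 4 + 16 = 20
d²(p, Kappa) = (8−18)² + (8−12)² = 100 + 16 = 116
The largest is to Fornax.

Fornax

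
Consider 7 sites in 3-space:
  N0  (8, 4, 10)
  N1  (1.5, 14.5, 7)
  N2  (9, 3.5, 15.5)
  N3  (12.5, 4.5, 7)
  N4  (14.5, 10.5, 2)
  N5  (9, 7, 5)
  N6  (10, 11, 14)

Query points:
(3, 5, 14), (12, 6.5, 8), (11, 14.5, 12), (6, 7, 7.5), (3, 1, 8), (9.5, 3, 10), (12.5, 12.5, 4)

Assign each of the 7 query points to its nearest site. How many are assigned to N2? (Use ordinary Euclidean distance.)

1

(3, 5, 14) — d² to each: N0:42, N1:141.5, N2:40.5, N3:139.5, N4:306.5, N5:121, N6:85 → nearest is N2
(12, 6.5, 8) — d² to each: N0:26.25, N1:175.25, N2:74.25, N3:5.25, N4:58.25, N5:18.25, N6:60.25 → nearest is N3
(11, 14.5, 12) — d² to each: N0:123.25, N1:115.25, N2:137.25, N3:127.25, N4:128.25, N5:109.25, N6:17.25 → nearest is N6
(6, 7, 7.5) — d² to each: N0:19.25, N1:76.75, N2:85.25, N3:48.75, N4:114.75, N5:15.25, N6:74.25 → nearest is N5
(3, 1, 8) — d² to each: N0:38, N1:185.5, N2:98.5, N3:103.5, N4:258.5, N5:81, N6:185 → nearest is N0
(9.5, 3, 10) — d² to each: N0:3.25, N1:205.25, N2:30.75, N3:20.25, N4:145.25, N5:41.25, N6:80.25 → nearest is N0
(12.5, 12.5, 4) — d² to each: N0:128.5, N1:134, N2:225.5, N3:73, N4:12, N5:43.5, N6:108.5 → nearest is N4
1 of the 7 points has N2 as nearest.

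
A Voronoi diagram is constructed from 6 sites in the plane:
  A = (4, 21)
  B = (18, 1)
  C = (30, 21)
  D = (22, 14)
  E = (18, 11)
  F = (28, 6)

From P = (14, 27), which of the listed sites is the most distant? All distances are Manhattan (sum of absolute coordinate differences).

d(P,A) = |14−4| + |27−21| = 10 + 6 = 16
d(P,B) = |14−18| + |27−1| = 4 + 26 = 30
d(P,C) = |14−30| + |27−21| = 16 + 6 = 22
d(P,D) = |14−22| + |27−14| = 8 + 13 = 21
d(P,E) = |14−18| + |27−11| = 4 + 16 = 20
d(P,F) = |14−28| + |27−6| = 14 + 21 = 35
The largest is to F.

F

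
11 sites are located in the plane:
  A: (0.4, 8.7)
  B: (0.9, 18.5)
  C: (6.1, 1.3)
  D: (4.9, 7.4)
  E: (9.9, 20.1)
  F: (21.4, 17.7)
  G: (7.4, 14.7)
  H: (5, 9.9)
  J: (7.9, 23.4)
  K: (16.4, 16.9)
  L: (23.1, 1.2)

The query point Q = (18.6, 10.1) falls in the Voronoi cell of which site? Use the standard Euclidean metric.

Squared Euclidean distances:
|QA|² = 331.24 + 1.96 = 333.2
|QB|² = 313.29 + 70.56 = 383.85
|QC|² = 156.25 + 77.44 = 233.69
|QD|² = 187.69 + 7.29 = 194.98
|QE|² = 75.69 + 100 = 175.69
|QF|² = 7.84 + 57.76 = 65.6
|QG|² = 125.44 + 21.16 = 146.6
|QH|² = 184.96 + 0.04 = 185
|QJ|² = 114.49 + 176.89 = 291.38
|QK|² = 4.84 + 46.24 = 51.08
|QL|² = 20.25 + 79.21 = 99.46
Minimum is at K.

K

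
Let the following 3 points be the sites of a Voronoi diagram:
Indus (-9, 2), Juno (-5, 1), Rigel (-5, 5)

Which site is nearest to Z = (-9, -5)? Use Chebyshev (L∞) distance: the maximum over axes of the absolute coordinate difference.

Juno

d(Z, Indus) = max(0, 7) = 7
d(Z, Juno) = max(4, 6) = 6
d(Z, Rigel) = max(4, 10) = 10
Minimum is at Juno.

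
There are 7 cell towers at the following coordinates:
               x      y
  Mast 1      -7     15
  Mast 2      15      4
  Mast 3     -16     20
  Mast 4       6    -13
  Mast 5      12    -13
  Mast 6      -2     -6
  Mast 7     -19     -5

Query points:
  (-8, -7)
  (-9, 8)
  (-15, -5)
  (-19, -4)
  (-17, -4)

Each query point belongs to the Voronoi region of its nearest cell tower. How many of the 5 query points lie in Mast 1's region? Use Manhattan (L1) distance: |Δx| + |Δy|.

(-8, -7) — d to each: Mast 1:23, Mast 2:34, Mast 3:35, Mast 4:20, Mast 5:26, Mast 6:7, Mast 7:13 → nearest is Mast 6
(-9, 8) — d to each: Mast 1:9, Mast 2:28, Mast 3:19, Mast 4:36, Mast 5:42, Mast 6:21, Mast 7:23 → nearest is Mast 1
(-15, -5) — d to each: Mast 1:28, Mast 2:39, Mast 3:26, Mast 4:29, Mast 5:35, Mast 6:14, Mast 7:4 → nearest is Mast 7
(-19, -4) — d to each: Mast 1:31, Mast 2:42, Mast 3:27, Mast 4:34, Mast 5:40, Mast 6:19, Mast 7:1 → nearest is Mast 7
(-17, -4) — d to each: Mast 1:29, Mast 2:40, Mast 3:25, Mast 4:32, Mast 5:38, Mast 6:17, Mast 7:3 → nearest is Mast 7
1 of the 5 points has Mast 1 as nearest.

1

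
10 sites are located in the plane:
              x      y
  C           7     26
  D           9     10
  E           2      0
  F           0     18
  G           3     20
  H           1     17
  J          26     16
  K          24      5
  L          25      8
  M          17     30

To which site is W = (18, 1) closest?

Squared Euclidean distances:
|WC|² = 121 + 625 = 746
|WD|² = 81 + 81 = 162
|WE|² = 256 + 1 = 257
|WF|² = 324 + 289 = 613
|WG|² = 225 + 361 = 586
|WH|² = 289 + 256 = 545
|WJ|² = 64 + 225 = 289
|WK|² = 36 + 16 = 52
|WL|² = 49 + 49 = 98
|WM|² = 1 + 841 = 842
K is nearest.

K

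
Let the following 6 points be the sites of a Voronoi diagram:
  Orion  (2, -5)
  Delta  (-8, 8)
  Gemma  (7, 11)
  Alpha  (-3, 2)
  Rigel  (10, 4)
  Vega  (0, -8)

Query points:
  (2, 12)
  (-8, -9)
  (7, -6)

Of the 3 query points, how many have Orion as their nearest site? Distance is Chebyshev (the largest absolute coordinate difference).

(2, 12) — d to each: Orion:17, Delta:10, Gemma:5, Alpha:10, Rigel:8, Vega:20 → nearest is Gemma
(-8, -9) — d to each: Orion:10, Delta:17, Gemma:20, Alpha:11, Rigel:18, Vega:8 → nearest is Vega
(7, -6) — d to each: Orion:5, Delta:15, Gemma:17, Alpha:10, Rigel:10, Vega:7 → nearest is Orion
1 of the 3 points has Orion as nearest.

1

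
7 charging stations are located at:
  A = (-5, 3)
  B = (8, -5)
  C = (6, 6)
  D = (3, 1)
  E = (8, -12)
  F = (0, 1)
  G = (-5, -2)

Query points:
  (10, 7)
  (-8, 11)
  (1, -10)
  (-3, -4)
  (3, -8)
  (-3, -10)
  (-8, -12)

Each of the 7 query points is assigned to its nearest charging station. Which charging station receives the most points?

(10, 7) — d² to each: A:241, B:148, C:17, D:85, E:365, F:136, G:306 → nearest is C
(-8, 11) — d² to each: A:73, B:512, C:221, D:221, E:785, F:164, G:178 → nearest is A
(1, -10) — d² to each: A:205, B:74, C:281, D:125, E:53, F:122, G:100 → nearest is E
(-3, -4) — d² to each: A:53, B:122, C:181, D:61, E:185, F:34, G:8 → nearest is G
(3, -8) — d² to each: A:185, B:34, C:205, D:81, E:41, F:90, G:100 → nearest is B
(-3, -10) — d² to each: A:173, B:146, C:337, D:157, E:125, F:130, G:68 → nearest is G
(-8, -12) — d² to each: A:234, B:305, C:520, D:290, E:256, F:233, G:109 → nearest is G
Tally — A:1, B:1, C:1, E:1, G:3. G captures the most (3).

G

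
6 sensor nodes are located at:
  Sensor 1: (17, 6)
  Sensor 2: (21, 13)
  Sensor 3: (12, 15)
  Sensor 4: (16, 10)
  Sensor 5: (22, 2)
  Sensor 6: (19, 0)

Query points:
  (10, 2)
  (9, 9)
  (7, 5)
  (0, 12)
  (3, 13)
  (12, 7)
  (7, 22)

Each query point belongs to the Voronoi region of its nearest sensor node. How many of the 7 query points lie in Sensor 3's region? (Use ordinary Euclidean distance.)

4

(10, 2) — d² to each: Sensor 1:65, Sensor 2:242, Sensor 3:173, Sensor 4:100, Sensor 5:144, Sensor 6:85 → nearest is Sensor 1
(9, 9) — d² to each: Sensor 1:73, Sensor 2:160, Sensor 3:45, Sensor 4:50, Sensor 5:218, Sensor 6:181 → nearest is Sensor 3
(7, 5) — d² to each: Sensor 1:101, Sensor 2:260, Sensor 3:125, Sensor 4:106, Sensor 5:234, Sensor 6:169 → nearest is Sensor 1
(0, 12) — d² to each: Sensor 1:325, Sensor 2:442, Sensor 3:153, Sensor 4:260, Sensor 5:584, Sensor 6:505 → nearest is Sensor 3
(3, 13) — d² to each: Sensor 1:245, Sensor 2:324, Sensor 3:85, Sensor 4:178, Sensor 5:482, Sensor 6:425 → nearest is Sensor 3
(12, 7) — d² to each: Sensor 1:26, Sensor 2:117, Sensor 3:64, Sensor 4:25, Sensor 5:125, Sensor 6:98 → nearest is Sensor 4
(7, 22) — d² to each: Sensor 1:356, Sensor 2:277, Sensor 3:74, Sensor 4:225, Sensor 5:625, Sensor 6:628 → nearest is Sensor 3
4 of the 7 points have Sensor 3 as nearest.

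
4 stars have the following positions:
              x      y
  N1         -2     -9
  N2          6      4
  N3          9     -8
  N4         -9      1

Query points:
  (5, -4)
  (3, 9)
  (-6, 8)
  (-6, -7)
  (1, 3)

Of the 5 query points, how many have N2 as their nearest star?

(5, -4) — d² to each: N1:74, N2:65, N3:32, N4:221 → nearest is N3
(3, 9) — d² to each: N1:349, N2:34, N3:325, N4:208 → nearest is N2
(-6, 8) — d² to each: N1:305, N2:160, N3:481, N4:58 → nearest is N4
(-6, -7) — d² to each: N1:20, N2:265, N3:226, N4:73 → nearest is N1
(1, 3) — d² to each: N1:153, N2:26, N3:185, N4:104 → nearest is N2
2 of the 5 points have N2 as nearest.

2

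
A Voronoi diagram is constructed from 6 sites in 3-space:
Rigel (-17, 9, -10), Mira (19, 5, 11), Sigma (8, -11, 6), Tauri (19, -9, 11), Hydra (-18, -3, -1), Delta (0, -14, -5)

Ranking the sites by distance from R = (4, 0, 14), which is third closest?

Squared Euclidean distances:
d²(R, Rigel) = 441 + 81 + 576 = 1098
d²(R, Mira) = 225 + 25 + 9 = 259
d²(R, Sigma) = 16 + 121 + 64 = 201
d²(R, Tauri) = 225 + 81 + 9 = 315
d²(R, Hydra) = 484 + 9 + 225 = 718
d²(R, Delta) = 16 + 196 + 361 = 573
Sorted ascending: Sigma, Mira, Tauri, Delta, … — the third-nearest is Tauri.

Tauri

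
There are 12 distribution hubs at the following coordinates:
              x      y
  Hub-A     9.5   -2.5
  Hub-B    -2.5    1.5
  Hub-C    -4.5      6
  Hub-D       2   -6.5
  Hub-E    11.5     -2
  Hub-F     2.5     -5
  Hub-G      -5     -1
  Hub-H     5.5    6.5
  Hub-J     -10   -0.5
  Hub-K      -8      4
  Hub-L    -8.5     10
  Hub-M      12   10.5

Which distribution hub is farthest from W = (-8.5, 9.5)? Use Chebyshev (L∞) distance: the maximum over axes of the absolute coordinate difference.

Hub-M

d(W, Hub-A) = max(18, 12) = 18
d(W, Hub-B) = max(6, 8) = 8
d(W, Hub-C) = max(4, 3.5) = 4
d(W, Hub-D) = max(10.5, 16) = 16
d(W, Hub-E) = max(20, 11.5) = 20
d(W, Hub-F) = max(11, 14.5) = 14.5
d(W, Hub-G) = max(3.5, 10.5) = 10.5
d(W, Hub-H) = max(14, 3) = 14
d(W, Hub-J) = max(1.5, 10) = 10
d(W, Hub-K) = max(0.5, 5.5) = 5.5
d(W, Hub-L) = max(0, 0.5) = 0.5
d(W, Hub-M) = max(20.5, 1) = 20.5
The largest is to Hub-M.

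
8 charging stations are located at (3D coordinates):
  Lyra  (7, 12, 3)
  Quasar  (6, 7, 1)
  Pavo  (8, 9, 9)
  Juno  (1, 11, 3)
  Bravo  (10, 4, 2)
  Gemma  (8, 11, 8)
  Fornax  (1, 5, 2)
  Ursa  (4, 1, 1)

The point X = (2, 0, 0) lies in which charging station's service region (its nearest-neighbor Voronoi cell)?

Compare squared distances (the ordering matches that of the actual distances):
d²(X, Lyra) = 25 + 144 + 9 = 178
d²(X, Quasar) = 16 + 49 + 1 = 66
d²(X, Pavo) = 36 + 81 + 81 = 198
d²(X, Juno) = 1 + 121 + 9 = 131
d²(X, Bravo) = 64 + 16 + 4 = 84
d²(X, Gemma) = 36 + 121 + 64 = 221
d²(X, Fornax) = 1 + 25 + 4 = 30
d²(X, Ursa) = 4 + 1 + 1 = 6
Minimum is at Ursa.

Ursa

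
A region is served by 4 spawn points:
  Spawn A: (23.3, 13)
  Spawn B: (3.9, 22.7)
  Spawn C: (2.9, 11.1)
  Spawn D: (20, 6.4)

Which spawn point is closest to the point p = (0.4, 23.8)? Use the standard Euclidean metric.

Spawn B

Squared Euclidean distances:
d²(p, Spawn A) = (0.4−23.3)² + (23.8−13)² = 524.41 + 116.64 = 641.05
d²(p, Spawn B) = (0.4−3.9)² + (23.8−22.7)² = 12.25 + 1.21 = 13.46
d²(p, Spawn C) = (0.4−2.9)² + (23.8−11.1)² = 6.25 + 161.29 = 167.54
d²(p, Spawn D) = (0.4−20)² + (23.8−6.4)² = 384.16 + 302.76 = 686.92
Minimum is at Spawn B.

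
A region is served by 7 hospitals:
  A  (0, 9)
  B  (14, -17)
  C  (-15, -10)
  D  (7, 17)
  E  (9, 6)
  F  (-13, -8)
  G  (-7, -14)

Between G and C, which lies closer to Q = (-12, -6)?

Compare squared distances:
|QG|² = (-12−(-7))² + (-6−(-14))² = 25 + 64 = 89
|QC|² = (-12−(-15))² + (-6−(-10))² = 9 + 16 = 25
89 > 25, so C is closer.

C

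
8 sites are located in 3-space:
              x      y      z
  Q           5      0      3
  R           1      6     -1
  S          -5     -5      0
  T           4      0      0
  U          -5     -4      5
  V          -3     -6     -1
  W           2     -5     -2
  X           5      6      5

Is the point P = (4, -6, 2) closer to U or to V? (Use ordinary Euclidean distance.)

V

Compare squared distances:
|PU|² = (4−(-5))² + (-6−(-4))² + (2−5)² = 81 + 4 + 9 = 94
|PV|² = (4−(-3))² + (-6−(-6))² + (2−(-1))² = 49 + 0 + 9 = 58
94 > 58, so V is closer.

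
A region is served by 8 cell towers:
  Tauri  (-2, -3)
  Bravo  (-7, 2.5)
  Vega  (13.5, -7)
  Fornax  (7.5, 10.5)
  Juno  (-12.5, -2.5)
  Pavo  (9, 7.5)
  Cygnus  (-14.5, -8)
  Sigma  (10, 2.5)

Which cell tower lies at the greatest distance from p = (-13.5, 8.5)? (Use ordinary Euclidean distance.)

Vega

Squared Euclidean distances:
d²(p, Tauri) = (-13.5−(-2))² + (8.5−(-3))² = 132.25 + 132.25 = 264.5
d²(p, Bravo) = (-13.5−(-7))² + (8.5−2.5)² = 42.25 + 36 = 78.25
d²(p, Vega) = (-13.5−13.5)² + (8.5−(-7))² = 729 + 240.25 = 969.25
d²(p, Fornax) = (-13.5−7.5)² + (8.5−10.5)² = 441 + 4 = 445
d²(p, Juno) = (-13.5−(-12.5))² + (8.5−(-2.5))² = 1 + 121 = 122
d²(p, Pavo) = (-13.5−9)² + (8.5−7.5)² = 506.25 + 1 = 507.25
d²(p, Cygnus) = (-13.5−(-14.5))² + (8.5−(-8))² = 1 + 272.25 = 273.25
d²(p, Sigma) = (-13.5−10)² + (8.5−2.5)² = 552.25 + 36 = 588.25
The largest is to Vega.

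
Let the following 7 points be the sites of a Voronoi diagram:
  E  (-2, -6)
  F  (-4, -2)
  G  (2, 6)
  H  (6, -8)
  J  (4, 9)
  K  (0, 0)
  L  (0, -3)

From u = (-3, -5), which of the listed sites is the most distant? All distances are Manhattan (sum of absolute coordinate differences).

J

d(u,E) = |-3−(-2)| + |-5−(-6)| = 1 + 1 = 2
d(u,F) = |-3−(-4)| + |-5−(-2)| = 1 + 3 = 4
d(u,G) = |-3−2| + |-5−6| = 5 + 11 = 16
d(u,H) = |-3−6| + |-5−(-8)| = 9 + 3 = 12
d(u,J) = |-3−4| + |-5−9| = 7 + 14 = 21
d(u,K) = |-3−0| + |-5−0| = 3 + 5 = 8
d(u,L) = |-3−0| + |-5−(-3)| = 3 + 2 = 5
The largest is to J.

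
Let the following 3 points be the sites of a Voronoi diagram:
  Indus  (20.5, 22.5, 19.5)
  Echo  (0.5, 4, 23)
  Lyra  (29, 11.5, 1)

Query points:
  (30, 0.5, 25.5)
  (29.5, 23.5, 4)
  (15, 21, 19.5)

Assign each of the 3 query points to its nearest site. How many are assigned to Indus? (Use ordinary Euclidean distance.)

2

(30, 0.5, 25.5) — d² to each: Indus:610.25, Echo:888.75, Lyra:722.25 → nearest is Indus
(29.5, 23.5, 4) — d² to each: Indus:322.25, Echo:1582.25, Lyra:153.25 → nearest is Lyra
(15, 21, 19.5) — d² to each: Indus:32.5, Echo:511.5, Lyra:628.5 → nearest is Indus
2 of the 3 points have Indus as nearest.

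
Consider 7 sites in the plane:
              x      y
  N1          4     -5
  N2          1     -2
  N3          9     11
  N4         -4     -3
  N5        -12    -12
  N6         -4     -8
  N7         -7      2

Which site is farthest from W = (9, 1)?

Since √ is increasing, it suffices to compare squared distances:
|WN1|² = (9−4)² + (1−(-5))² = 25 + 36 = 61
|WN2|² = (9−1)² + (1−(-2))² = 64 + 9 = 73
|WN3|² = (9−9)² + (1−11)² = 0 + 100 = 100
|WN4|² = (9−(-4))² + (1−(-3))² = 169 + 16 = 185
|WN5|² = (9−(-12))² + (1−(-12))² = 441 + 169 = 610
|WN6|² = (9−(-4))² + (1−(-8))² = 169 + 81 = 250
|WN7|² = (9−(-7))² + (1−2)² = 256 + 1 = 257
The largest is to N5.

N5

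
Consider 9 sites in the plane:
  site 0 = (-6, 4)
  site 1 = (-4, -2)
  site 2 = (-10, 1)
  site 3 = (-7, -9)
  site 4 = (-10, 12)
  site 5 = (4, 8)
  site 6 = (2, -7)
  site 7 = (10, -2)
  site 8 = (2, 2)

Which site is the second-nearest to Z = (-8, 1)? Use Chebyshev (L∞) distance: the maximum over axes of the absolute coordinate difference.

site 0

d(Z, site 0) = max(2, 3) = 3
d(Z, site 1) = max(4, 3) = 4
d(Z, site 2) = max(2, 0) = 2
d(Z, site 3) = max(1, 10) = 10
d(Z, site 4) = max(2, 11) = 11
d(Z, site 5) = max(12, 7) = 12
d(Z, site 6) = max(10, 8) = 10
d(Z, site 7) = max(18, 3) = 18
d(Z, site 8) = max(10, 1) = 10
Sorted ascending: site 2, site 0, site 1, … — the second-nearest is site 0.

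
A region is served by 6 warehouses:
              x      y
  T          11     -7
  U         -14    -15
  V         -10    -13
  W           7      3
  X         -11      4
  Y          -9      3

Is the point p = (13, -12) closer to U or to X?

U

Compare squared distances:
|pU|² = (13−(-14))² + (-12−(-15))² = 729 + 9 = 738
|pX|² = (13−(-11))² + (-12−4)² = 576 + 256 = 832
738 < 832, so U is closer.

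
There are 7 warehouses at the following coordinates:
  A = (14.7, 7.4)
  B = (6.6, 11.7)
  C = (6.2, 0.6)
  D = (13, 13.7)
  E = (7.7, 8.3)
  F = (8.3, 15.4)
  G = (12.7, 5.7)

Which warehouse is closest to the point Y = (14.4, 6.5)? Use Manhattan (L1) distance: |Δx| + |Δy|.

A

d(Y,A) = |14.4−14.7| + |6.5−7.4| = 0.3 + 0.9 = 1.2
d(Y,B) = |14.4−6.6| + |6.5−11.7| = 7.8 + 5.2 = 13
d(Y,C) = |14.4−6.2| + |6.5−0.6| = 8.2 + 5.9 = 14.1
d(Y,D) = |14.4−13| + |6.5−13.7| = 1.4 + 7.2 = 8.6
d(Y,E) = |14.4−7.7| + |6.5−8.3| = 6.7 + 1.8 = 8.5
d(Y,F) = |14.4−8.3| + |6.5−15.4| = 6.1 + 8.9 = 15
d(Y,G) = |14.4−12.7| + |6.5−5.7| = 1.7 + 0.8 = 2.5
A is nearest.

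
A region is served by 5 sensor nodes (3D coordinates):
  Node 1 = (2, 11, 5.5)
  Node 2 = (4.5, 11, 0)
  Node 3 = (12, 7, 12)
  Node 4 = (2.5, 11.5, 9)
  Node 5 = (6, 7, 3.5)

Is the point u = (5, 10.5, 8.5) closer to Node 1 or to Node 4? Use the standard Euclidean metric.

Node 4

Compare squared distances:
d²(u, Node 1) = (5−2)² + (10.5−11)² + (8.5−5.5)² = 9 + 0.25 + 9 = 18.25
d²(u, Node 4) = (5−2.5)² + (10.5−11.5)² + (8.5−9)² = 6.25 + 1 + 0.25 = 7.5
18.25 > 7.5, so Node 4 is closer.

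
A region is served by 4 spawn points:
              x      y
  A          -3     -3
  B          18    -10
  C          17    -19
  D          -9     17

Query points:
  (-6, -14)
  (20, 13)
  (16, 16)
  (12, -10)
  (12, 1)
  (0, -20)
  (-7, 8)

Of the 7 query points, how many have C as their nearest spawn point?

(-6, -14) — d² to each: A:130, B:592, C:554, D:970 → nearest is A
(20, 13) — d² to each: A:785, B:533, C:1033, D:857 → nearest is B
(16, 16) — d² to each: A:722, B:680, C:1226, D:626 → nearest is D
(12, -10) — d² to each: A:274, B:36, C:106, D:1170 → nearest is B
(12, 1) — d² to each: A:241, B:157, C:425, D:697 → nearest is B
(0, -20) — d² to each: A:298, B:424, C:290, D:1450 → nearest is C
(-7, 8) — d² to each: A:137, B:949, C:1305, D:85 → nearest is D
1 of the 7 points has C as nearest.

1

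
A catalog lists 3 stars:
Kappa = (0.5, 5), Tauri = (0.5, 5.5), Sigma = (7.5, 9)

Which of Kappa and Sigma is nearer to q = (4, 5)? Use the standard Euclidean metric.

Compare squared distances:
d²(q, Kappa) = (4−0.5)² + (5−5)² = 12.25 + 0 = 12.25
d²(q, Sigma) = (4−7.5)² + (5−9)² = 12.25 + 16 = 28.25
12.25 < 28.25, so Kappa is closer.

Kappa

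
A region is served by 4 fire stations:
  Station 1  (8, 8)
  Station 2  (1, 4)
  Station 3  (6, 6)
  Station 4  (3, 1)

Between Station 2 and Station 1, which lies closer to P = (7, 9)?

Station 1

Compare squared distances:
d²(P, Station 2) = (7−1)² + (9−4)² = 36 + 25 = 61
d²(P, Station 1) = (7−8)² + (9−8)² = 1 + 1 = 2
61 > 2, so Station 1 is closer.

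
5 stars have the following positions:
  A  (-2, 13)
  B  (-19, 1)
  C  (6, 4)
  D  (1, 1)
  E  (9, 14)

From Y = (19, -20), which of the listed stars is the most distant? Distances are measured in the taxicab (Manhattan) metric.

B

d(Y,A) = |19−(-2)| + |-20−13| = 21 + 33 = 54
d(Y,B) = |19−(-19)| + |-20−1| = 38 + 21 = 59
d(Y,C) = |19−6| + |-20−4| = 13 + 24 = 37
d(Y,D) = |19−1| + |-20−1| = 18 + 21 = 39
d(Y,E) = |19−9| + |-20−14| = 10 + 34 = 44
The largest is to B.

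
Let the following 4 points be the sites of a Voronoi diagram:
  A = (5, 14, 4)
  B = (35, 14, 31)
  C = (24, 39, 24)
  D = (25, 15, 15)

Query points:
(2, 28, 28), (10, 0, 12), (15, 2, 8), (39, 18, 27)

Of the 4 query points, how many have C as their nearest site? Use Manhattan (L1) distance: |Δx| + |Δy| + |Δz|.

(2, 28, 28) — d to each: A:41, B:50, C:37, D:49 → nearest is C
(10, 0, 12) — d to each: A:27, B:58, C:65, D:33 → nearest is A
(15, 2, 8) — d to each: A:26, B:55, C:62, D:30 → nearest is A
(39, 18, 27) — d to each: A:61, B:12, C:39, D:29 → nearest is B
1 of the 4 points has C as nearest.

1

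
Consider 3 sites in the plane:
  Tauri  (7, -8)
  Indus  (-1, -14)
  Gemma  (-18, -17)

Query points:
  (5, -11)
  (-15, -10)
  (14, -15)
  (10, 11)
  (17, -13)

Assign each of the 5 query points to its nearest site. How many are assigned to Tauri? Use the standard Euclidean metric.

4

(5, -11) — d² to each: Tauri:13, Indus:45, Gemma:565 → nearest is Tauri
(-15, -10) — d² to each: Tauri:488, Indus:212, Gemma:58 → nearest is Gemma
(14, -15) — d² to each: Tauri:98, Indus:226, Gemma:1028 → nearest is Tauri
(10, 11) — d² to each: Tauri:370, Indus:746, Gemma:1568 → nearest is Tauri
(17, -13) — d² to each: Tauri:125, Indus:325, Gemma:1241 → nearest is Tauri
4 of the 5 points have Tauri as nearest.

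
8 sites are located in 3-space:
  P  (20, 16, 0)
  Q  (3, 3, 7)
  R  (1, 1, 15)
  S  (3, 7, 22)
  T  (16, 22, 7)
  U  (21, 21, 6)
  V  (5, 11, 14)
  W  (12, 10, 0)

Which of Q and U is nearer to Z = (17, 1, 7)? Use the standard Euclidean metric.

Q

Compare squared distances:
|ZQ|² = (17−3)² + (1−3)² + (7−7)² = 196 + 4 + 0 = 200
|ZU|² = (17−21)² + (1−21)² + (7−6)² = 16 + 400 + 1 = 417
200 < 417, so Q is closer.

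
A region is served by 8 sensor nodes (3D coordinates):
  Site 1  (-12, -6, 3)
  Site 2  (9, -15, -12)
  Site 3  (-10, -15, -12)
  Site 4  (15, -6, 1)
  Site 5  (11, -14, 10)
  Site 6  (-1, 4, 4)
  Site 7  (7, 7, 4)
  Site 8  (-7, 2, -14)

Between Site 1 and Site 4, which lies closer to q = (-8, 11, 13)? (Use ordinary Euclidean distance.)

Site 1

Compare squared distances:
d²(q, Site 1) = (-8−(-12))² + (11−(-6))² + (13−3)² = 16 + 289 + 100 = 405
d²(q, Site 4) = (-8−15)² + (11−(-6))² + (13−1)² = 529 + 289 + 144 = 962
405 < 962, so Site 1 is closer.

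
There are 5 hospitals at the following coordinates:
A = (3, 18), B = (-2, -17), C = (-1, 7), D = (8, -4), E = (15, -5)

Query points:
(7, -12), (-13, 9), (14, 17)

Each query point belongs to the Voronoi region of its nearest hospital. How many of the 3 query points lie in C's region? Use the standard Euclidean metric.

(7, -12) — d² to each: A:916, B:106, C:425, D:65, E:113 → nearest is D
(-13, 9) — d² to each: A:337, B:797, C:148, D:610, E:980 → nearest is C
(14, 17) — d² to each: A:122, B:1412, C:325, D:477, E:485 → nearest is A
1 of the 3 points has C as nearest.

1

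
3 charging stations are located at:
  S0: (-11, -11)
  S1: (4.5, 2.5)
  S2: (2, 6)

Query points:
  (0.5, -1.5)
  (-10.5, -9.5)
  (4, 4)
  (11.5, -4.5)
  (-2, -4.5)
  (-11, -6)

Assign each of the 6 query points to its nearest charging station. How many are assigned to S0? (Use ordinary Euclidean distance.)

(0.5, -1.5) — d² to each: S0:222.5, S1:32, S2:58.5 → nearest is S1
(-10.5, -9.5) — d² to each: S0:2.5, S1:369, S2:396.5 → nearest is S0
(4, 4) — d² to each: S0:450, S1:2.5, S2:8 → nearest is S1
(11.5, -4.5) — d² to each: S0:548.5, S1:98, S2:200.5 → nearest is S1
(-2, -4.5) — d² to each: S0:123.25, S1:91.25, S2:126.25 → nearest is S1
(-11, -6) — d² to each: S0:25, S1:312.5, S2:313 → nearest is S0
2 of the 6 points have S0 as nearest.

2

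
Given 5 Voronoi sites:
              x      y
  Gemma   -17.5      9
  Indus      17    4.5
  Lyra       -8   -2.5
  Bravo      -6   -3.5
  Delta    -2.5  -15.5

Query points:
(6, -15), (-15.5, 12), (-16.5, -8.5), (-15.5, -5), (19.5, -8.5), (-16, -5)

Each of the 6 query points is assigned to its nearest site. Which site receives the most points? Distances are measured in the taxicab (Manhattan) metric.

Lyra

(6, -15) — d to each: Gemma:47.5, Indus:30.5, Lyra:26.5, Bravo:23.5, Delta:9 → nearest is Delta
(-15.5, 12) — d to each: Gemma:5, Indus:40, Lyra:22, Bravo:25, Delta:40.5 → nearest is Gemma
(-16.5, -8.5) — d to each: Gemma:18.5, Indus:46.5, Lyra:14.5, Bravo:15.5, Delta:21 → nearest is Lyra
(-15.5, -5) — d to each: Gemma:16, Indus:42, Lyra:10, Bravo:11, Delta:23.5 → nearest is Lyra
(19.5, -8.5) — d to each: Gemma:54.5, Indus:15.5, Lyra:33.5, Bravo:30.5, Delta:29 → nearest is Indus
(-16, -5) — d to each: Gemma:15.5, Indus:42.5, Lyra:10.5, Bravo:11.5, Delta:24 → nearest is Lyra
Tally — Gemma:1, Indus:1, Lyra:3, Delta:1. Lyra captures the most (3).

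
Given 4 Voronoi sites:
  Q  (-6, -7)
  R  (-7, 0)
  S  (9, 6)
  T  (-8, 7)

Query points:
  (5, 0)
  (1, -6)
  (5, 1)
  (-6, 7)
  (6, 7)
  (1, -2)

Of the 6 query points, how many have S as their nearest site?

(5, 0) — d² to each: Q:170, R:144, S:52, T:218 → nearest is S
(1, -6) — d² to each: Q:50, R:100, S:208, T:250 → nearest is Q
(5, 1) — d² to each: Q:185, R:145, S:41, T:205 → nearest is S
(-6, 7) — d² to each: Q:196, R:50, S:226, T:4 → nearest is T
(6, 7) — d² to each: Q:340, R:218, S:10, T:196 → nearest is S
(1, -2) — d² to each: Q:74, R:68, S:128, T:162 → nearest is R
3 of the 6 points have S as nearest.

3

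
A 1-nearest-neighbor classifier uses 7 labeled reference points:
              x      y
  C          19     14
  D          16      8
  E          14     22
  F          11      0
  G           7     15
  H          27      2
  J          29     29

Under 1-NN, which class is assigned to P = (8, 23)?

E

Compare squared distances (the ordering matches that of the actual distances):
|PC|² = (8−19)² + (23−14)² = 121 + 81 = 202
|PD|² = (8−16)² + (23−8)² = 64 + 225 = 289
|PE|² = (8−14)² + (23−22)² = 36 + 1 = 37
|PF|² = (8−11)² + (23−0)² = 9 + 529 = 538
|PG|² = (8−7)² + (23−15)² = 1 + 64 = 65
|PH|² = (8−27)² + (23−2)² = 361 + 441 = 802
|PJ|² = (8−29)² + (23−29)² = 441 + 36 = 477
Minimum is at E.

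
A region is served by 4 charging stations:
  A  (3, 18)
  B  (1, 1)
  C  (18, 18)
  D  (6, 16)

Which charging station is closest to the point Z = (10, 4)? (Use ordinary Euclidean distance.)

B

Compare squared distances (the ordering matches that of the actual distances):
|ZA|² = (10−3)² + (4−18)² = 49 + 196 = 245
|ZB|² = (10−1)² + (4−1)² = 81 + 9 = 90
|ZC|² = (10−18)² + (4−18)² = 64 + 196 = 260
|ZD|² = (10−6)² + (4−16)² = 16 + 144 = 160
B is nearest.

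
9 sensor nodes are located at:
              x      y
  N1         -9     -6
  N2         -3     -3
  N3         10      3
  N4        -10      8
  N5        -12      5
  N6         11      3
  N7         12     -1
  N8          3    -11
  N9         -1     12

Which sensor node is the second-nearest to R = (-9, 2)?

Squared Euclidean distances:
|RN1|² = (-9−(-9))² + (2−(-6))² = 0 + 64 = 64
|RN2|² = (-9−(-3))² + (2−(-3))² = 36 + 25 = 61
|RN3|² = (-9−10)² + (2−3)² = 361 + 1 = 362
|RN4|² = (-9−(-10))² + (2−8)² = 1 + 36 = 37
|RN5|² = (-9−(-12))² + (2−5)² = 9 + 9 = 18
|RN6|² = (-9−11)² + (2−3)² = 400 + 1 = 401
|RN7|² = (-9−12)² + (2−(-1))² = 441 + 9 = 450
|RN8|² = (-9−3)² + (2−(-11))² = 144 + 169 = 313
|RN9|² = (-9−(-1))² + (2−12)² = 64 + 100 = 164
Sorted ascending: N5, N4, N2, … — the second-nearest is N4.

N4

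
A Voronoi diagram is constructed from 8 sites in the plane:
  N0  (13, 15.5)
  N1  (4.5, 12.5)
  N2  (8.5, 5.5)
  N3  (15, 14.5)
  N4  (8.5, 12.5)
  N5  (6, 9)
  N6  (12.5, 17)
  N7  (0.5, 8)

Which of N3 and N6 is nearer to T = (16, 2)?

Compare squared distances:
|TN3|² = (16−15)² + (2−14.5)² = 1 + 156.25 = 157.25
|TN6|² = (16−12.5)² + (2−17)² = 12.25 + 225 = 237.25
157.25 < 237.25, so N3 is closer.

N3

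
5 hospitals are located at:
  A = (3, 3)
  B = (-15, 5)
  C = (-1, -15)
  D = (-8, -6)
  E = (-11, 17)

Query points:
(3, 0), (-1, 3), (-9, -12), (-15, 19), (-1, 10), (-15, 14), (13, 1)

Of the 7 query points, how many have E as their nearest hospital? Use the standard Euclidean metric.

2

(3, 0) — d² to each: A:9, B:349, C:241, D:157, E:485 → nearest is A
(-1, 3) — d² to each: A:16, B:200, C:324, D:130, E:296 → nearest is A
(-9, -12) — d² to each: A:369, B:325, C:73, D:37, E:845 → nearest is D
(-15, 19) — d² to each: A:580, B:196, C:1352, D:674, E:20 → nearest is E
(-1, 10) — d² to each: A:65, B:221, C:625, D:305, E:149 → nearest is A
(-15, 14) — d² to each: A:445, B:81, C:1037, D:449, E:25 → nearest is E
(13, 1) — d² to each: A:104, B:800, C:452, D:490, E:832 → nearest is A
2 of the 7 points have E as nearest.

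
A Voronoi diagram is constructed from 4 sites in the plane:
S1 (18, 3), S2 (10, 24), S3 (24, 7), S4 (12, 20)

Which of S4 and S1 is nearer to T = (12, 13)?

Compare squared distances:
|TS4|² = (12−12)² + (13−20)² = 0 + 49 = 49
|TS1|² = (12−18)² + (13−3)² = 36 + 100 = 136
49 < 136, so S4 is closer.

S4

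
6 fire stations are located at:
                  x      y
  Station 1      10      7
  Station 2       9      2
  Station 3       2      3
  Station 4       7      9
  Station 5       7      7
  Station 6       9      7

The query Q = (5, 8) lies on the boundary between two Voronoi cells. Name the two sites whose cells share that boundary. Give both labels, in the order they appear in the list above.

Squared distances from Q to each site:
d²(Q, Station 1) = (5−10)² + (8−7)² = 25 + 1 = 26
d²(Q, Station 2) = (5−9)² + (8−2)² = 16 + 36 = 52
d²(Q, Station 3) = (5−2)² + (8−3)² = 9 + 25 = 34
d²(Q, Station 4) = (5−7)² + (8−9)² = 4 + 1 = 5
d²(Q, Station 5) = (5−7)² + (8−7)² = 4 + 1 = 5
d²(Q, Station 6) = (5−9)² + (8−7)² = 16 + 1 = 17
Q is equidistant from Station 4 and Station 5 (both at squared distance 5), and every other site is strictly farther — so Q lies on the Station 4–Station 5 Voronoi edge.

Station 4 and Station 5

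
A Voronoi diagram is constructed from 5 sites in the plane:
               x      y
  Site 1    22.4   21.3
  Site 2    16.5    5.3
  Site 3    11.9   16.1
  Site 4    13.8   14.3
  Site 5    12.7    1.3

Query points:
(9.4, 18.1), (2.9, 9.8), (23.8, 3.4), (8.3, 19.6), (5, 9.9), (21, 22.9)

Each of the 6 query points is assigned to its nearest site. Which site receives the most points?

(9.4, 18.1) — d² to each: Site 1:179.24, Site 2:214.25, Site 3:10.25, Site 4:33.8, Site 5:293.13 → nearest is Site 3
(2.9, 9.8) — d² to each: Site 1:512.5, Site 2:205.21, Site 3:120.69, Site 4:139.06, Site 5:168.29 → nearest is Site 3
(23.8, 3.4) — d² to each: Site 1:322.37, Site 2:56.9, Site 3:302.9, Site 4:218.81, Site 5:127.62 → nearest is Site 2
(8.3, 19.6) — d² to each: Site 1:201.7, Site 2:271.73, Site 3:25.21, Site 4:58.34, Site 5:354.25 → nearest is Site 3
(5, 9.9) — d² to each: Site 1:432.72, Site 2:153.41, Site 3:86.05, Site 4:96.8, Site 5:133.25 → nearest is Site 3
(21, 22.9) — d² to each: Site 1:4.52, Site 2:330.01, Site 3:129.05, Site 4:125.8, Site 5:535.45 → nearest is Site 1
Tally — Site 1:1, Site 2:1, Site 3:4. Site 3 captures the most (4).

Site 3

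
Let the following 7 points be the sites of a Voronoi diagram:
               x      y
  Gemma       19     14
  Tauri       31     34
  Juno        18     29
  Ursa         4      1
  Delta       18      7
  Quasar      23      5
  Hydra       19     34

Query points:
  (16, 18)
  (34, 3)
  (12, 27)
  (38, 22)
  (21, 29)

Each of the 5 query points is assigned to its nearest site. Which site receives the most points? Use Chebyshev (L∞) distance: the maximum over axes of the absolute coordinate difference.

(16, 18) — d to each: Gemma:4, Tauri:16, Juno:11, Ursa:17, Delta:11, Quasar:13, Hydra:16 → nearest is Gemma
(34, 3) — d to each: Gemma:15, Tauri:31, Juno:26, Ursa:30, Delta:16, Quasar:11, Hydra:31 → nearest is Quasar
(12, 27) — d to each: Gemma:13, Tauri:19, Juno:6, Ursa:26, Delta:20, Quasar:22, Hydra:7 → nearest is Juno
(38, 22) — d to each: Gemma:19, Tauri:12, Juno:20, Ursa:34, Delta:20, Quasar:17, Hydra:19 → nearest is Tauri
(21, 29) — d to each: Gemma:15, Tauri:10, Juno:3, Ursa:28, Delta:22, Quasar:24, Hydra:5 → nearest is Juno
Tally — Gemma:1, Tauri:1, Juno:2, Quasar:1. Juno captures the most (2).

Juno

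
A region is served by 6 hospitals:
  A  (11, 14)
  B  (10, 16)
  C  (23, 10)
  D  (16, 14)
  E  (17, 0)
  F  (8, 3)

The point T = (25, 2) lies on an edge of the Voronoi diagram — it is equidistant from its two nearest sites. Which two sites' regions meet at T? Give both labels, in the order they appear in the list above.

Squared distances from T to each site:
|TA|² = (25−11)² + (2−14)² = 196 + 144 = 340
|TB|² = (25−10)² + (2−16)² = 225 + 196 = 421
|TC|² = (25−23)² + (2−10)² = 4 + 64 = 68
|TD|² = (25−16)² + (2−14)² = 81 + 144 = 225
|TE|² = (25−17)² + (2−0)² = 64 + 4 = 68
|TF|² = (25−8)² + (2−3)² = 289 + 1 = 290
T is equidistant from C and E (both at squared distance 68), and every other site is strictly farther — so T lies on the C–E Voronoi edge.

C and E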